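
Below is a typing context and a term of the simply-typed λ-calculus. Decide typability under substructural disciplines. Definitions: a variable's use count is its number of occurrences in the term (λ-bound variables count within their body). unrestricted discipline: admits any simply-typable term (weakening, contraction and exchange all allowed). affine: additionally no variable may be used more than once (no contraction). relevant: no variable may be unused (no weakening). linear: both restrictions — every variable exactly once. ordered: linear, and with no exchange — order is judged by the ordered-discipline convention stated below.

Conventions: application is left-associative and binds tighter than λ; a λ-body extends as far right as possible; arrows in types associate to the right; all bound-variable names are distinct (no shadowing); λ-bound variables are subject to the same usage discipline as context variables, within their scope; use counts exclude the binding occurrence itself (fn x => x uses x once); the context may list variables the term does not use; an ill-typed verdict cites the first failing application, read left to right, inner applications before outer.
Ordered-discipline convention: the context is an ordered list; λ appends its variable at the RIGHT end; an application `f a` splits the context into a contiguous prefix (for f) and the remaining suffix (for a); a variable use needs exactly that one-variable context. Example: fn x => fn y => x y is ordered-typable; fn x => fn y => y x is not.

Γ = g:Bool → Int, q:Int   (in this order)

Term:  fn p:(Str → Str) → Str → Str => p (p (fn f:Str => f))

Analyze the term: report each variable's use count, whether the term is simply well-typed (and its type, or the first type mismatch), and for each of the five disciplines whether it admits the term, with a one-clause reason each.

counts: g: 0; q: 0; p (bound): 2; f (bound): 1
use order (left to right): p, p, f
typing: well-typed at ((Str → Str) → Str → Str) → Str → Str
ordered: ✗, uses contraction: p ×2; needs weakening: g, q unused
linear: ✗, uses contraction: p ×2; needs weakening: g, q unused
affine: ✗, uses contraction: p ×2
relevant: ✗, needs weakening: g, q unused
unrestricted: ✓, simply typable at ((Str → Str) → Str → Str) → Str → Str; W, C, E all held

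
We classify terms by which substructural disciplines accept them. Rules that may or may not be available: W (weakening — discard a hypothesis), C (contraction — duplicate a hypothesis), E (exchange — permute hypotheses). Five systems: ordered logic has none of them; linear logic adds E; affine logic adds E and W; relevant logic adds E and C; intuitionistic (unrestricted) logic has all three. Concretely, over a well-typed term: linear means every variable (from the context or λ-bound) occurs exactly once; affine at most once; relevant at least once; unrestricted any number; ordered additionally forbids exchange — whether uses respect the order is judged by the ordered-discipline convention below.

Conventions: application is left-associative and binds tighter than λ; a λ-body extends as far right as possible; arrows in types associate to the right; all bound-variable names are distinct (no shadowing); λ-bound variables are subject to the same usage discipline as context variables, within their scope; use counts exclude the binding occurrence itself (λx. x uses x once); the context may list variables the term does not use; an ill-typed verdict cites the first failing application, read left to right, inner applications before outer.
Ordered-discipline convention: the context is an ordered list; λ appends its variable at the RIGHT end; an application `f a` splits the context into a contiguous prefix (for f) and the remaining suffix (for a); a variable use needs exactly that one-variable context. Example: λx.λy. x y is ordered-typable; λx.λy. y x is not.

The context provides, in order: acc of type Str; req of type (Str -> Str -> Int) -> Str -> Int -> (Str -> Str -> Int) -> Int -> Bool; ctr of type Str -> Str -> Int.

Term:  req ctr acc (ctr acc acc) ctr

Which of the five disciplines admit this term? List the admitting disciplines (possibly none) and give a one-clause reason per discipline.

admitting disciplines: relevant, unrestricted
counts: acc: 3×; req: 1×; ctr: 3×
uses in reading order: req, ctr, acc, ctr, acc, acc, ctr
typing: ✓ — Int -> Bool
ordered ✗ (repeated use of acc ×3, ctr ×3)
linear ✗ (repeated use of acc ×3, ctr ×3)
affine ✗ (repeated use of acc ×3, ctr ×3)
relevant ✓ (none of acc, req, ctr goes unused)
unrestricted ✓ (type-checks (Int -> Bool) and nothing is barred)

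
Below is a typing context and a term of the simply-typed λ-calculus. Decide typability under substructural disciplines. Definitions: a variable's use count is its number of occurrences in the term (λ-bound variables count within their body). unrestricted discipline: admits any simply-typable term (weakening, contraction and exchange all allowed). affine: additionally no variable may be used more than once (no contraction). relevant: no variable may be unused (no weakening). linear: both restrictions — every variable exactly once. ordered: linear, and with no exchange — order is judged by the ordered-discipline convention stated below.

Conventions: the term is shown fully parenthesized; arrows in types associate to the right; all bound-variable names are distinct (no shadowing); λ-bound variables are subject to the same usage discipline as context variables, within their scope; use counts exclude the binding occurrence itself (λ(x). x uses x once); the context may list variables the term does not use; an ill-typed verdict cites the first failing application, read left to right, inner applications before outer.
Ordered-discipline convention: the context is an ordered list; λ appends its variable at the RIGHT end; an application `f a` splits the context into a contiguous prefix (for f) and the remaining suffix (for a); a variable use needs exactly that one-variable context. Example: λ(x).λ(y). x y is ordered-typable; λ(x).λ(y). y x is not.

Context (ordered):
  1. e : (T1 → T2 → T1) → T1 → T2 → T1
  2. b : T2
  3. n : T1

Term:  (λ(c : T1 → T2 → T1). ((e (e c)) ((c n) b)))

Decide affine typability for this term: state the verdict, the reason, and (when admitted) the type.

no — e ×2, c ×2 used more than once (contraction)
usage: e: 2×; b: 1×; n: 1×; c (λ-bound): 2×
uses in reading order: e, e, c, c, n, b
typing: the term checks, with type (T1 → T2 → T1) → T2 → T1
per-discipline verdicts: ordered ✗, linear ✗, affine ✗, relevant ✓, unrestricted ✓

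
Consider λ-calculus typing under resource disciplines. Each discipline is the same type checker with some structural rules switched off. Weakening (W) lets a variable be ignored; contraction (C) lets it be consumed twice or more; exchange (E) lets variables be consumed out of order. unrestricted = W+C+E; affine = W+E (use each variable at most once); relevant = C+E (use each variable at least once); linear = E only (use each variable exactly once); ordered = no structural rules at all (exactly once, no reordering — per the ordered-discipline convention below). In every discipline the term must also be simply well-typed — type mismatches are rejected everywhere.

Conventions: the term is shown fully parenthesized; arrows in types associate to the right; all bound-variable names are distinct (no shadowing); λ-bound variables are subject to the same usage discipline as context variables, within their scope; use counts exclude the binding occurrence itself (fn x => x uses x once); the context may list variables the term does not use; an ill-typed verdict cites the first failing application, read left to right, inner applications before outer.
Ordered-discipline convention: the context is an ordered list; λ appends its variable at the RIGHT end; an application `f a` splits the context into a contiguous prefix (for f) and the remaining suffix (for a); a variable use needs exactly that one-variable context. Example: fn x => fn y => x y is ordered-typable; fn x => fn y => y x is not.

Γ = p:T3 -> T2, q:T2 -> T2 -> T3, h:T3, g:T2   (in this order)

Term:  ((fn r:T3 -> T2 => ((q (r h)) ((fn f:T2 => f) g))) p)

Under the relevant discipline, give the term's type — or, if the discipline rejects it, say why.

term : T3
counts: p ×1; q ×1; h ×1; g ×1; r (λ-bound) ×1; f (λ-bound) ×1
use order (left to right): q, r, h, f, g, p
typing: ✓ — T3
summary: ordered ✗ · linear ✓ · affine ✓ · relevant ✓ · unrestricted ✓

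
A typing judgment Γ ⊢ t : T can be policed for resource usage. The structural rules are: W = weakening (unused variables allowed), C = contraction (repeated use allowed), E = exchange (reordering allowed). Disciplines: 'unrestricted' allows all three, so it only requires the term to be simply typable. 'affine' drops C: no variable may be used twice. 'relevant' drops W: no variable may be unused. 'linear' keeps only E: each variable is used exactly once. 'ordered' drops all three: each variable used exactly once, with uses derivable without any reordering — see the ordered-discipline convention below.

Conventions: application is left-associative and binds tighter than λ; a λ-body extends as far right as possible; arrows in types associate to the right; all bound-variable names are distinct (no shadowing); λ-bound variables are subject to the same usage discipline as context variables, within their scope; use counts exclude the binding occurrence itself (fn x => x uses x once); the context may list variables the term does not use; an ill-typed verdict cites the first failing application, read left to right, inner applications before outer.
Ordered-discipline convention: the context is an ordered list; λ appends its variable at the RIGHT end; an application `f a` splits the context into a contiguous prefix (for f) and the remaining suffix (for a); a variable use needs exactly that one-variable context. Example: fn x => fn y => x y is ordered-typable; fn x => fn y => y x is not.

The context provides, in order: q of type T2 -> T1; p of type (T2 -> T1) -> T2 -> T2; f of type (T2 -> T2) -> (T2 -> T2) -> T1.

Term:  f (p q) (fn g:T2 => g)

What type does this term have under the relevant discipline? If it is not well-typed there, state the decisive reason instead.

term : T1
counts: q ×1; p ×1; f ×1; g [bound] ×1
use order (left to right): f, p, q, g
typing: ✓ — T1
all disciplines: ordered ✗ | linear ✓ | affine ✓ | relevant ✓ | unrestricted ✓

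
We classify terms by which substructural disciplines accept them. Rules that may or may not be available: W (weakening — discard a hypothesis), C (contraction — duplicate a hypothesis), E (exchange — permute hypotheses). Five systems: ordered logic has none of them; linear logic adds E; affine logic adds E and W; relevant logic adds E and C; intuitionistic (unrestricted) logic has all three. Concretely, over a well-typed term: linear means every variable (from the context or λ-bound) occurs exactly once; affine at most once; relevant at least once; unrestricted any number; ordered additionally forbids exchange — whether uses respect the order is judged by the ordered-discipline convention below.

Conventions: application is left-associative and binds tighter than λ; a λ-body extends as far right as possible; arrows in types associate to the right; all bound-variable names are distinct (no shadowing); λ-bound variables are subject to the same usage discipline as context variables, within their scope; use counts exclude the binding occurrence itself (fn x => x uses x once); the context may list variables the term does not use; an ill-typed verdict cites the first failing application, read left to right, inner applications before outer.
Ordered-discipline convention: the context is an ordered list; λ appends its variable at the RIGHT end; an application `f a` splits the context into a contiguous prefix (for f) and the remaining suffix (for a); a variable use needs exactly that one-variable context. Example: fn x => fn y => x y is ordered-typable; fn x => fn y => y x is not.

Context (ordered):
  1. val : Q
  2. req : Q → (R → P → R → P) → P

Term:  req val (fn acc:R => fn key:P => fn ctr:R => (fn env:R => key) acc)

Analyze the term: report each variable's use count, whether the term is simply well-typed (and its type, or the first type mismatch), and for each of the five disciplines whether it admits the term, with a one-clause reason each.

usage: val: 1×, req: 1×, acc [bound]: 1×, key [bound]: 1×, ctr [bound]: 0×, env [bound]: 0×
use order (left to right): req, val, key, acc
typing: well-typed at P
ordered: ✗, unused: ctr, env — weakening required
linear: ✗, unused: ctr, env — weakening required
affine: ✓, val, req, acc, key, ctr, env: no repeats, contraction unneeded
relevant: ✗, unused: ctr, env — weakening required
unrestricted: ✓, typability at P is all that's needed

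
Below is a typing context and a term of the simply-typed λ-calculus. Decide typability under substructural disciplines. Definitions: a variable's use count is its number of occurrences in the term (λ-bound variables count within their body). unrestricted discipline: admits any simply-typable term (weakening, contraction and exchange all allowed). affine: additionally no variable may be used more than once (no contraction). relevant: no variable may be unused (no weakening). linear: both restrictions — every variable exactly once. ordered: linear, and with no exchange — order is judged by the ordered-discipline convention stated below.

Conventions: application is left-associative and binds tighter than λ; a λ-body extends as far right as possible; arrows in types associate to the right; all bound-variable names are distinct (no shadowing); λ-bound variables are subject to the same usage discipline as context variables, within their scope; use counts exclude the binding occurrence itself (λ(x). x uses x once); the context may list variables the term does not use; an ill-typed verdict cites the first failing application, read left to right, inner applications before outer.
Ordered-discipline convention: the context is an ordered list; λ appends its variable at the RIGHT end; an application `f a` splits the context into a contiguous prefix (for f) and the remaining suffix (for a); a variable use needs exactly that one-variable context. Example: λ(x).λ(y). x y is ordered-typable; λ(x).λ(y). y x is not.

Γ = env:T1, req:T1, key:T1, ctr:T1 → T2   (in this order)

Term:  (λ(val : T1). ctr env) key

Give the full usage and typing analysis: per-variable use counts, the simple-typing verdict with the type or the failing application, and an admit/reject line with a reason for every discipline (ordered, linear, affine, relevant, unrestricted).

counts: env: 1; req: 0; key: 1; ctr: 1; val (λ-bound): 0
left-to-right use order: ctr, env, key
typing: the term checks, with type T2
ordered: ✗ — unused: req, val — weakening required
linear: ✗ — unused: req, val — weakening required
affine: ✓ — none of env, req, key, ctr, val used more than once
relevant: ✗ — unused: req, val — weakening required
unrestricted: ✓ — typability at T2 is all that's needed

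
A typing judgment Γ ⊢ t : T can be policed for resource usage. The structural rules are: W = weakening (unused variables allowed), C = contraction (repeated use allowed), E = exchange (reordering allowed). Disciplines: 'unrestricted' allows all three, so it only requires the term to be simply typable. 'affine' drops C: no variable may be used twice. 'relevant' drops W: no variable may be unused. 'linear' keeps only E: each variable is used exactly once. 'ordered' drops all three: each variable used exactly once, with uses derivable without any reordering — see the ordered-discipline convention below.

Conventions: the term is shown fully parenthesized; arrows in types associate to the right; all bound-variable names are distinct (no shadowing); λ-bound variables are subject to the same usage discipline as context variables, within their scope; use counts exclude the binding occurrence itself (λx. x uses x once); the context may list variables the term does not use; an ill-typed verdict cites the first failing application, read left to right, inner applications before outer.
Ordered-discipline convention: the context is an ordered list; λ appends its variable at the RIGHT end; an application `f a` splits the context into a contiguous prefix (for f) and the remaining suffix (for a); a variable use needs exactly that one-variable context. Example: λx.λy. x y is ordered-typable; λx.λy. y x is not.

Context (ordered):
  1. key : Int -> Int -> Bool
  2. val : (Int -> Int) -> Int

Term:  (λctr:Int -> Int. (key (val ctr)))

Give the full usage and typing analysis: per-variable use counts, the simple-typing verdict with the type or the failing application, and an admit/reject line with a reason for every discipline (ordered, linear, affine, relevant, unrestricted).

counts: key: 1; val: 1; ctr [bound]: 1
order of uses: key, val, ctr
typing: well-typed — term : (Int -> Int) -> Int -> Bool
ordered: ✓ — single-use (key, val, ctr), ordered derivation ok
linear: ✓ — single use per variable (key, val, ctr)
affine: ✓ — at most one use each (key, val, ctr)
relevant: ✓ — every one of key, val, ctr appears
unrestricted: ✓ — simply typable at (Int -> Int) -> Int -> Bool; W, C, E all held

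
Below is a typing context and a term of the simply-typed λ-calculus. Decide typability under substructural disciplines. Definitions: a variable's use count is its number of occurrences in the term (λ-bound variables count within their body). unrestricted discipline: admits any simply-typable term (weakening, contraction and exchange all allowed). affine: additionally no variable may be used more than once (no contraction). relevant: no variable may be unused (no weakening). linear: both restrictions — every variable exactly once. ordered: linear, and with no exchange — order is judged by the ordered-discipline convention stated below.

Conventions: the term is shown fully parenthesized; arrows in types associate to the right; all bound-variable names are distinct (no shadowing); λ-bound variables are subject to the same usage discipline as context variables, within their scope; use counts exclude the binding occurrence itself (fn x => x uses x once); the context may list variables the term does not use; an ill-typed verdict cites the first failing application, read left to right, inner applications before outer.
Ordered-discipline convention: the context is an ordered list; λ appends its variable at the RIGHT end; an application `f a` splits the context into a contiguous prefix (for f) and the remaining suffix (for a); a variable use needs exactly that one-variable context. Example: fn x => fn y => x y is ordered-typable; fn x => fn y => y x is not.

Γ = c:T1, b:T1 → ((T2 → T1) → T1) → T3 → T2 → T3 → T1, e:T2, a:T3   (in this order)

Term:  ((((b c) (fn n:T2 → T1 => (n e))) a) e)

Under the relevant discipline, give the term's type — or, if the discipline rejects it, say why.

term : T3 → T1
counts: c: 1×; b: 1×; e: 2×; a: 1×; n (bound): 1×
uses in reading order: b, c, n, e, a, e
typing: well-typed at T3 → T1
across the five disciplines: ordered ✗ | linear ✗ | affine ✗ | relevant ✓ | unrestricted ✓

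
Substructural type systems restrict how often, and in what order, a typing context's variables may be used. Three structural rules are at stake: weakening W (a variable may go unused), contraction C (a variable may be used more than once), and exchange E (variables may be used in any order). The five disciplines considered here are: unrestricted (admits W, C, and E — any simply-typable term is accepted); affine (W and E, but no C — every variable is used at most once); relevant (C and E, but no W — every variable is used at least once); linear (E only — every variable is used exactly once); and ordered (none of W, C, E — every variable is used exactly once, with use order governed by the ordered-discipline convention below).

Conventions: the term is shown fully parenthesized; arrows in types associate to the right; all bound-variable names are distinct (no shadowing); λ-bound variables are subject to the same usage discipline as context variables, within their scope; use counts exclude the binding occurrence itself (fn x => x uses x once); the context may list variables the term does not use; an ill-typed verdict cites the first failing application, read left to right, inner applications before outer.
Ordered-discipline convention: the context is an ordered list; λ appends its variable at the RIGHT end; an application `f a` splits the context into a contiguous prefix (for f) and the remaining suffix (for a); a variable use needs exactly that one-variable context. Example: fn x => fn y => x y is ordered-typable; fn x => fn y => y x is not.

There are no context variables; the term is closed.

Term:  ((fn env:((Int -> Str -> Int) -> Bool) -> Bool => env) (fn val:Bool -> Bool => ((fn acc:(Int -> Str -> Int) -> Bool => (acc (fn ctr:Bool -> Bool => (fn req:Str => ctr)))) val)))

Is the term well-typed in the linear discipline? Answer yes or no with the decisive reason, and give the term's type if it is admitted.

no — the type mismatch rejects it
usage: env [bound]=1, val [bound]=1, acc [bound]=1, ctr [bound]=1, req [bound]=0
order of uses: env, acc, ctr, val
typing: ill-typed: an application expects Int -> Str -> Int but receives (Bool -> Bool) -> Str -> Bool -> Bool
per-discipline verdicts: ordered ✗, linear ✗, affine ✗, relevant ✗, unrestricted ✗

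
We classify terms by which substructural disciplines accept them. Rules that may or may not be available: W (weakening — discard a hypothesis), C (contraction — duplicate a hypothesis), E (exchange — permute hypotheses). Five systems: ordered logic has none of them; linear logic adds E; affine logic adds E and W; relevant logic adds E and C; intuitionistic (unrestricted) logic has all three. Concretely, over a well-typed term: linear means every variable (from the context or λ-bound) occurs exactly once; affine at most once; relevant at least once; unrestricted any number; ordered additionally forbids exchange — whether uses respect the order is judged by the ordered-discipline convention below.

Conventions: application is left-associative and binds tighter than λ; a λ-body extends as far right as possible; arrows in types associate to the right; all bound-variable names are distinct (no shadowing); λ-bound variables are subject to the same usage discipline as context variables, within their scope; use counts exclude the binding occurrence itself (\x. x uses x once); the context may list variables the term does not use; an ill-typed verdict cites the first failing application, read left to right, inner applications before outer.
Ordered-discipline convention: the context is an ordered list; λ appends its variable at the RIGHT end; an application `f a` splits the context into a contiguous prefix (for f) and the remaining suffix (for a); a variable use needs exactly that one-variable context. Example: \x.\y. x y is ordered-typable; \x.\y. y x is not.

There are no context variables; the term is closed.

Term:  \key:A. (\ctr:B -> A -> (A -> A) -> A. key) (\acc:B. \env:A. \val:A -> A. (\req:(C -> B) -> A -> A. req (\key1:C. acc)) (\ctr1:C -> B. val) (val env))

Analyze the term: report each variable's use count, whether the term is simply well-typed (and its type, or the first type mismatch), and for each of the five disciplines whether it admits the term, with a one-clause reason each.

variable uses: key (bound)=1, ctr (bound)=0, acc (bound)=1, env (bound)=1, val (bound)=2, req (bound)=1, key1 (bound)=0, ctr1 (bound)=0
order of uses: key, req, acc, val, val, env
typing: ✓ — A -> A
ordered: ✗ — uses contraction: val ×2; ctr, key1, ctr1 never used (weakening)
linear: ✗ — uses contraction: val ×2; ctr, key1, ctr1 never used (weakening)
affine: ✗ — uses contraction: val ×2
relevant: ✗ — ctr, key1, ctr1 never used (weakening)
unrestricted: ✓ — well-typed at A -> A; no restrictions here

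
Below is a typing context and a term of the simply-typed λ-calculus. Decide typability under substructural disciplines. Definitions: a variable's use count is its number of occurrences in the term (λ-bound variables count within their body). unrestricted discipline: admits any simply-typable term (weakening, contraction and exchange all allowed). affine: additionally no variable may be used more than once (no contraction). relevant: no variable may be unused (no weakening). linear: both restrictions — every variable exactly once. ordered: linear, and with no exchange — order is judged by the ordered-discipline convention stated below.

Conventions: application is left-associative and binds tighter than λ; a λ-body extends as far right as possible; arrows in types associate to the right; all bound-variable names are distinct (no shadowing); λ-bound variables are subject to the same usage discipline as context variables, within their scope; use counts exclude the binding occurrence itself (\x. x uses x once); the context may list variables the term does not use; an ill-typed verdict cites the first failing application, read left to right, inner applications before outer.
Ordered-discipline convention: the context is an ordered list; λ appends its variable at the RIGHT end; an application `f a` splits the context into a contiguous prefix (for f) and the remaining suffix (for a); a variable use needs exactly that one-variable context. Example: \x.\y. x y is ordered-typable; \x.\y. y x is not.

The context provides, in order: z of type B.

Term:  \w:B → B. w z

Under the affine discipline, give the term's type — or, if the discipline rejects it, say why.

term : (B → B) → B
counts: z: 1; w (bound): 1
order of uses: w, z
typing: the term checks, with type (B → B) → B
per-discipline verdicts: ordered ✗; linear ✓; affine ✓; relevant ✓; unrestricted ✓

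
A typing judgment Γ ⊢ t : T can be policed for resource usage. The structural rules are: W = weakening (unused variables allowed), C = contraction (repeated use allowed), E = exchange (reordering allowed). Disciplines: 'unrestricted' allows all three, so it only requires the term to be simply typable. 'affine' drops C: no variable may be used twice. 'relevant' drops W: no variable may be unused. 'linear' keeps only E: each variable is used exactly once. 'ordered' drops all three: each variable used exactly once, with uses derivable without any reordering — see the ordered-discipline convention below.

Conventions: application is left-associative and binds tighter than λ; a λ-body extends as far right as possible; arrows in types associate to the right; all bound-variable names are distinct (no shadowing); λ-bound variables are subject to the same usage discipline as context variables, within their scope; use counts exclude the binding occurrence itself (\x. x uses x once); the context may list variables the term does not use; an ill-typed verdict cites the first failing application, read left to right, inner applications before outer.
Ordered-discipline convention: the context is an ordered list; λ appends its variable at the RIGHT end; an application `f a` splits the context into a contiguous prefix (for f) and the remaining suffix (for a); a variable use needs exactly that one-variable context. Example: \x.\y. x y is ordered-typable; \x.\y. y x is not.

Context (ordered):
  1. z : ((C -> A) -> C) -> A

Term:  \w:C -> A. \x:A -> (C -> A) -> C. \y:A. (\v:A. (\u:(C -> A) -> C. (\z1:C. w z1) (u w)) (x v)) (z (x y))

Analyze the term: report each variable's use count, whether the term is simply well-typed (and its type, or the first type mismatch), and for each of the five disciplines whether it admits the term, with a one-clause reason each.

counts: z=1; w (bound)=2; x (bound)=2; y (bound)=1; v (bound)=1; u (bound)=1; z1 (bound)=1
order of uses: w, z1, u, w, x, v, z, x, y
typing: well-typed — term : (C -> A) -> (A -> (C -> A) -> C) -> A -> A
ordered ✗ (uses contraction: w ×2, x ×2)
linear ✗ (uses contraction: w ×2, x ×2)
affine ✗ (uses contraction: w ×2, x ×2)
relevant ✓ (every one of z, w, x, y, v, u, z1 appears)
unrestricted ✓ (type-checks ((C -> A) -> (A -> (C -> A) -> C) -> A -> A) and nothing is barred)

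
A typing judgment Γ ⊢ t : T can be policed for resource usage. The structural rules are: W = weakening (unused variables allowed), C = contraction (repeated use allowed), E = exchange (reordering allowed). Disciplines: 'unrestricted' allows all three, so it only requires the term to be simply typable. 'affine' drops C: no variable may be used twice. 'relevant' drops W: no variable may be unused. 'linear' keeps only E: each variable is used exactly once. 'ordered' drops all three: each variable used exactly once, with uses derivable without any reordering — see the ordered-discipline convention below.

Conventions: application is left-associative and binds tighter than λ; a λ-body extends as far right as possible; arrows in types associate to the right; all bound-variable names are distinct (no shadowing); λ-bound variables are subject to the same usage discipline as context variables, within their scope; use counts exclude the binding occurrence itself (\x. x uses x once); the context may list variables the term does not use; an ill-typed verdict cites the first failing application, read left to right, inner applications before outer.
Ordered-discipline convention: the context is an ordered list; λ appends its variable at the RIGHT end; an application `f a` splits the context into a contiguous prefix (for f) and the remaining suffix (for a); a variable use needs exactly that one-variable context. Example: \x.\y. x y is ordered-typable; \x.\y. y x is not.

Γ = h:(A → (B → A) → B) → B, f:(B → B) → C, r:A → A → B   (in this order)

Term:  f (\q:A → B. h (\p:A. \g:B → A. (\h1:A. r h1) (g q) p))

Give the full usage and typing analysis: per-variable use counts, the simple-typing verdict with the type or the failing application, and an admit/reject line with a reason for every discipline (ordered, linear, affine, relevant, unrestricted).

use counts: h ×1; f ×1; r ×1; q (bound) ×1; p (bound) ×1; g (bound) ×1; h1 (bound) ×1
left-to-right use order: f, h, r, h1, g, q, p
typing: ill-typed: a function awaiting B gets A → B
ordered: ✗, a type mismatch blocks all five
linear: ✗, the type mismatch rejects it
affine: ✗, not simply typable
relevant: ✗, fails simple typing
unrestricted: ✗, a type mismatch blocks all five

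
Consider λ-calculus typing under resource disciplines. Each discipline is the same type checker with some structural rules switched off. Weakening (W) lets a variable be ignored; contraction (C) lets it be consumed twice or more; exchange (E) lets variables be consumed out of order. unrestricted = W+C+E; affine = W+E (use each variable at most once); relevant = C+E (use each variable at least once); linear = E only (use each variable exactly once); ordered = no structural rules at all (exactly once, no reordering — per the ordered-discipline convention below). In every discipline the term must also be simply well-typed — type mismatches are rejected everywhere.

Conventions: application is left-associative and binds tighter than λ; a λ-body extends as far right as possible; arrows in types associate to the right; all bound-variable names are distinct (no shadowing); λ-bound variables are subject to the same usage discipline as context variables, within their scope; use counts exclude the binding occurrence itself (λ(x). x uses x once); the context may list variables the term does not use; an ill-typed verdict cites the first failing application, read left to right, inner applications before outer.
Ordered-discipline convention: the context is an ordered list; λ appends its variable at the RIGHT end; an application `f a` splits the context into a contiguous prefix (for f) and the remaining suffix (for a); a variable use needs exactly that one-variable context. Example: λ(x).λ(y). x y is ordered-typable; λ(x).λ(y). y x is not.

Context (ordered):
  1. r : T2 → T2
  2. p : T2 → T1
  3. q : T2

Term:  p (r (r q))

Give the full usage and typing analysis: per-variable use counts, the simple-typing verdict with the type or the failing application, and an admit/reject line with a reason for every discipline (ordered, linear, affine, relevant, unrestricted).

counts: r: 2, p: 1, q: 1
use order (left to right): p, r, r, q
typing: well-typed — term : T1
ordered ✗ (repeated use of r ×2)
linear ✗ (repeated use of r ×2)
affine ✗ (repeated use of r ×2)
relevant ✓ (none of r, p, q goes unused)
unrestricted ✓ (simply typable at T1; W, C, E all held)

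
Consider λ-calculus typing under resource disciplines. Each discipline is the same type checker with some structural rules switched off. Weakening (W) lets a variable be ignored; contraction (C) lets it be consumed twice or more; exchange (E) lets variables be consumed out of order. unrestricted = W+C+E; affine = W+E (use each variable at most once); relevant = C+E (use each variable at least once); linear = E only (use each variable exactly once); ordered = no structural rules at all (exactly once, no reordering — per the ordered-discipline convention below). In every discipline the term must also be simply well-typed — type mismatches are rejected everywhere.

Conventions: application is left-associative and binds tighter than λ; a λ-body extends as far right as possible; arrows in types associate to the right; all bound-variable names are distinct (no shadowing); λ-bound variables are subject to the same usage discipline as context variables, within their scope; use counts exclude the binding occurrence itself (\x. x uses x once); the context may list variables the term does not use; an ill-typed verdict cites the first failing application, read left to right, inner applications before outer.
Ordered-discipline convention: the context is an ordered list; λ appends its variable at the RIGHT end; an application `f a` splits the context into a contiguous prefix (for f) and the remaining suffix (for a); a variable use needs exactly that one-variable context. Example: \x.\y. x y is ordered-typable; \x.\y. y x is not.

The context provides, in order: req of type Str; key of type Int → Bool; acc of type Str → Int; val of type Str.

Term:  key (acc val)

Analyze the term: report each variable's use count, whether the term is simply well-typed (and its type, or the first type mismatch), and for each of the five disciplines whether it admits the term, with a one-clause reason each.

use counts: req=0; key=1; acc=1; val=1
uses in reading order: key, acc, val
typing: the term checks, with type Bool
ordered: ✗, unused: req — weakening required
linear: ✗, unused: req — weakening required
affine: ✓, no duplicate uses among req, key, acc, val
relevant: ✗, unused: req — weakening required
unrestricted: ✓, well-typed at Bool; no restrictions here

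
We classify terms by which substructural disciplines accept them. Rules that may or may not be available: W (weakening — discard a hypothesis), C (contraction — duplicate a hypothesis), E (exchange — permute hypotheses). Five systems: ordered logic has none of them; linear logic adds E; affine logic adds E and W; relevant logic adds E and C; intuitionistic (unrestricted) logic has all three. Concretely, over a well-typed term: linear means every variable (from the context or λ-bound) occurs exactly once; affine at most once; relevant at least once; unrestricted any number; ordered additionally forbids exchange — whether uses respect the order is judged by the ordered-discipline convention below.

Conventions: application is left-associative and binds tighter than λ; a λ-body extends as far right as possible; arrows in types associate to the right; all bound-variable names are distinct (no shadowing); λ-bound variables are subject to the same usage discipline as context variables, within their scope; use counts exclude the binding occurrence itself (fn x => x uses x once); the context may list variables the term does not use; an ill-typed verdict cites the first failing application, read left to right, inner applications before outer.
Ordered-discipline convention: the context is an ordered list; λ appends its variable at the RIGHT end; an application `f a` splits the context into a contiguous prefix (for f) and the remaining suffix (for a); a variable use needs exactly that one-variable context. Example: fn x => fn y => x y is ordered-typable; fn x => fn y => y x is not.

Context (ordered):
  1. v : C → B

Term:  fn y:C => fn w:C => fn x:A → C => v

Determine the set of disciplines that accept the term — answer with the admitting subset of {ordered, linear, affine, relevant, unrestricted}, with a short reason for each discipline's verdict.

admitted by: affine, unrestricted
variable uses: v=1; y (bound)=0; w (bound)=0; x (bound)=0
uses in reading order: v
typing: ✓ — C → C → (A → C) → C → B
ordered: ✗, y, w, x left unused
linear: ✗, y, w, x left unused
affine: ✓, v, y, w, x: no repeats, contraction unneeded
relevant: ✗, y, w, x left unused
unrestricted: ✓, typability at C → C → (A → C) → C → B is all that's needed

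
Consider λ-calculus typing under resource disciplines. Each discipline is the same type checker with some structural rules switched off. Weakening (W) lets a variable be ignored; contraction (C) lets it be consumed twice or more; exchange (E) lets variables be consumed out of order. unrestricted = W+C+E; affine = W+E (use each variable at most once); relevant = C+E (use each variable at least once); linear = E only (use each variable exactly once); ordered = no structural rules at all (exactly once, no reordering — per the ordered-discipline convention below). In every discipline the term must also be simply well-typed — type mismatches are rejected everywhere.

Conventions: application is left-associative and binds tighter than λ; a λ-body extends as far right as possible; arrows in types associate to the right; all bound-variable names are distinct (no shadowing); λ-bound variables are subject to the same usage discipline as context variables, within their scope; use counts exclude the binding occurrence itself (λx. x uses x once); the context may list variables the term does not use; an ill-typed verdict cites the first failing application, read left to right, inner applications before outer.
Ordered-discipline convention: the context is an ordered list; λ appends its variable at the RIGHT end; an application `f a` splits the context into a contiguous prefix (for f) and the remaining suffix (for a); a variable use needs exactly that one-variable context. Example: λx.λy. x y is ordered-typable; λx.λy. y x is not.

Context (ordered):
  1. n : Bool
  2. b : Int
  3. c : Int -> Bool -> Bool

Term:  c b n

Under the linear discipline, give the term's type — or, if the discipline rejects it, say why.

term : Bool
usage: n=1; b=1; c=1
left-to-right use order: c, b, n
typing: ✓ — Bool
across the five disciplines: ordered ✗, linear ✓, affine ✓, relevant ✓, unrestricted ✓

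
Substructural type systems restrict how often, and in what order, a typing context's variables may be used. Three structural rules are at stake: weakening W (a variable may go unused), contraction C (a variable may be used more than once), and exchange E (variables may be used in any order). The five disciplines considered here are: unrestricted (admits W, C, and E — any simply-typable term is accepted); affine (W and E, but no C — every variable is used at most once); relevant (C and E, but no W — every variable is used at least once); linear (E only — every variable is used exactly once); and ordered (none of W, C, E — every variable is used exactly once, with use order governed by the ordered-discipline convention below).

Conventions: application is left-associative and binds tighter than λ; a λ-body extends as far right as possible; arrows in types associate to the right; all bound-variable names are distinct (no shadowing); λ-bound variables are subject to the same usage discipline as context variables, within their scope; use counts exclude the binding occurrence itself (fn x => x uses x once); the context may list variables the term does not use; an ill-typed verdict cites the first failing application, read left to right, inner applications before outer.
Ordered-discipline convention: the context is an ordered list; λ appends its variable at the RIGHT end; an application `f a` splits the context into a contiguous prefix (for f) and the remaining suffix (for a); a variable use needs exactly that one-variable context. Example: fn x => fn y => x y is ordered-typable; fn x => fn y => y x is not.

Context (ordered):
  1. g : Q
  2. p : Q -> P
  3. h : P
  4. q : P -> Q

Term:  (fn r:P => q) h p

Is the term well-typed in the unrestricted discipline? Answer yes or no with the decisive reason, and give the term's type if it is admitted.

no — a type mismatch blocks all five
use counts: g: 0×, p: 1×, h: 1×, q: 1×, r (λ-bound): 0×
use order (left to right): q, h, p
typing: ill-typed: an argument Q -> P mismatches the expected P
summary: ordered ✗ | linear ✗ | affine ✗ | relevant ✗ | unrestricted ✗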